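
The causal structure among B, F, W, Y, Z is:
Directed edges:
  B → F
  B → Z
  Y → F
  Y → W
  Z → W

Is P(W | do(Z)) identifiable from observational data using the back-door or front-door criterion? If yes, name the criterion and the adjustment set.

desc(Z)\{Z}={W}; candidates ⊆ {B,F,Y}.
∅: Z⊥W given ∅ in G with Z→· removed — back-door holds.
P(W|do(Z)) = P(W|Z) — no adjustment needed.

P(W|do(Z)): backdoor, adjust for ∅.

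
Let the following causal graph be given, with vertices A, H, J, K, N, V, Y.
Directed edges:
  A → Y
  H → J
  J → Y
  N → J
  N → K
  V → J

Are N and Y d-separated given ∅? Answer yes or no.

Bayes-Ball from N | ∅ reaches {J,K,Y}.
Y ∈ reach(N|∅) ⇒ N ⊥̸ Y | ∅.

No — N and Y are d-connected given ∅.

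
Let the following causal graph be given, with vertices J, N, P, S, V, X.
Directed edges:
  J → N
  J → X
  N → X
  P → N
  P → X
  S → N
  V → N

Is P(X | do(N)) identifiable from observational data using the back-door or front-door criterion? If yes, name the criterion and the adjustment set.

P(X|do(N)): backdoor, adjust for {J, P}.

desc(N)\{N}={X}; candidates ⊆ {J,P,S,V}.
size 0: {}; under {} N still reaches {J,P,S,V,X} ∋ X.
size 1: {J}, {P}, {S} …(+1); under {J} N still reaches {P,S,V,X} ∋ X.
{J,P}: N⊥X given {J,P} in G with N→· removed — back-door holds.
P(X|do(N)) = Σ_{J,P} P(X|N,J,P)·P(J,P).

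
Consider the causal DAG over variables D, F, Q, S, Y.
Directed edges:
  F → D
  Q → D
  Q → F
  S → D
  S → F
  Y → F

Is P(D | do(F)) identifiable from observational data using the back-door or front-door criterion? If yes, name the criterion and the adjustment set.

P(D|do(F)): backdoor, adjust for {Q, S}.

desc(F)\{F}={D}; candidates ⊆ {Q,S,Y}.
size 0: {}; under {} F still reaches {D,Q,S,Y} ∋ D.
size 1: {Q}, {S}, {Y}; under {Q} F still reaches {D,S,Y} ∋ D.
{Q,S}: F⊥D given {Q,S} in G with F→· removed — back-door holds.
P(D|do(F)) = Σ_{Q,S} P(D|F,Q,S)·P(Q,S).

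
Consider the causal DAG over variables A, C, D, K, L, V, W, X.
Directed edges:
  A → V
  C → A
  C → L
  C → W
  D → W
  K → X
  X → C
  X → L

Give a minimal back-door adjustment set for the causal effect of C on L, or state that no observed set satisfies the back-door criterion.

C→L: minimal back-door set {X}.

desc(C)\{C}={A,L,V,W}; candidates ⊆ {D,K,X}.
size 0: {}; under {} C still reaches {K,L,X} ∋ L.
{X}: C⊥L given {X} in G with C→· removed — back-door holds.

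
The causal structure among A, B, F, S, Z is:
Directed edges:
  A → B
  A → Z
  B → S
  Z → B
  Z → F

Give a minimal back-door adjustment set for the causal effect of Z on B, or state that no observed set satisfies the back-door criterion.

desc(Z)\{Z}={B,F,S}; candidates ⊆ {A}.
size 0: {}; under {} Z still reaches {A,B,S} ∋ B.
{A}: Z⊥B given {A} in G with Z→· removed — back-door holds.

Z→B: minimal back-door set {A}.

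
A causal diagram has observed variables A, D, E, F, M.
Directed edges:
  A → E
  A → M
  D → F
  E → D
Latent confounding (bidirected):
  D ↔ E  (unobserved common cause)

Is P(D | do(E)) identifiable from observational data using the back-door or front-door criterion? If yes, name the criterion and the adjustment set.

P(D|do(E)): not identifiable (no BD/FD set).

desc(E)\{E}={D,F}; candidates ⊆ {A,M}.
E↔D: latent back-door arc(s) into E.
size 0: {}; under {} E still reaches {A,D,F,M} ∋ D.
size 1: {A}, {M}; under {A} E still reaches {D,F} ∋ D.
size 2: {A,M}; under {A,M} E still reaches {D,F} ∋ D.
E↔D cannot be blocked by any observed set — no back-door set.
No mediator lies on a directed E→…→D path.
Neither criterion identifies P(D|do(E)) in this graph.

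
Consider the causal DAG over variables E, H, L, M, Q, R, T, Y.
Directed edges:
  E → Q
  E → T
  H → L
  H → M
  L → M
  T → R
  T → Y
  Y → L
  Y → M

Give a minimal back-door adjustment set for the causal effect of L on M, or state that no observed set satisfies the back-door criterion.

desc(L)\{L}={M}; candidates ⊆ {E,H,Q,R,T,Y}.
size 0: {}; under {} L still reaches {E,H,M,Q,R,T,Y} ∋ M.
size 1: {E}, {H}, {Q} …(+3); under {E} L still reaches {H,M,R,T,Y} ∋ M.
{H,Y}: L⊥M given {H,Y} in G with L→· removed — back-door holds.

L→M: minimal back-door set {H, Y}.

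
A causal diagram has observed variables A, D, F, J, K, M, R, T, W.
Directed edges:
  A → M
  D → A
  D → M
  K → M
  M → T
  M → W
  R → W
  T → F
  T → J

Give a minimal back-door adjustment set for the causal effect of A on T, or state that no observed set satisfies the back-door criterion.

desc(A)\{A}={F,J,M,T,W}; candidates ⊆ {D,K,R}.
size 0: {}; under {} A still reaches {D,F,J,M,T,W} ∋ T.
{D}: A⊥T given {D} in G with A→· removed — back-door holds.

A→T: minimal back-door set {D}.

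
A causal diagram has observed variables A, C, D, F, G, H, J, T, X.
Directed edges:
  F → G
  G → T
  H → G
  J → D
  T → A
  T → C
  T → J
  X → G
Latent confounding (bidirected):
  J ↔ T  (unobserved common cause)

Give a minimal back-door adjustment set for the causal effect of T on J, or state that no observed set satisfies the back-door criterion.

desc(T)\{T}={A,C,D,J}; candidates ⊆ {F,G,H,X}.
T↔J: latent back-door arc(s) into T.
size 0: {}; under {} T still reaches {D,F,G,H,J,X} ∋ J.
size 1: {F}, {G}, {H} …(+1); under {F} T still reaches {D,G,H,J,X} ∋ J.
size 2: {F,G}, {F,H}, {F,X} …(+3); under {F,G} T still reaches {D,J} ∋ J.
T↔J cannot be blocked by any observed set — no back-door set.

T→J: no observed back-door set.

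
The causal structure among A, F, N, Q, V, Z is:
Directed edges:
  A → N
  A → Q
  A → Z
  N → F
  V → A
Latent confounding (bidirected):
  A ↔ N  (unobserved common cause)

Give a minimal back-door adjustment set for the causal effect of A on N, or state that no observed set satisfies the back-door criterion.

desc(A)\{A}={F,N,Q,Z}; candidates ⊆ {V}.
A↔N: latent back-door arc(s) into A.
size 0: {}; under {} A still reaches {F,N,V} ∋ N.
size 1: {V}; under {V} A still reaches {F,N} ∋ N.
A↔N cannot be blocked by any observed set — no back-door set.

A→N: no observed back-door set.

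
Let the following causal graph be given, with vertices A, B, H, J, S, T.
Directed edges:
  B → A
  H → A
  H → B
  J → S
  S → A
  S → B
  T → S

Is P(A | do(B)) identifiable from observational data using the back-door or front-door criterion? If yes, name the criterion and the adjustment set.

P(A|do(B)): backdoor, adjust for {H, S}.

desc(B)\{B}={A}; candidates ⊆ {H,J,S,T}.
size 0: {}; under {} B still reaches {A,H,J,S,T} ∋ A.
size 1: {H}, {J}, {S} …(+1); under {H} B still reaches {A,J,S,T} ∋ A.
{H,S}: B⊥A given {H,S} in G with B→· removed — back-door holds.
P(A|do(B)) = Σ_{H,S} P(A|B,H,S)·P(H,S).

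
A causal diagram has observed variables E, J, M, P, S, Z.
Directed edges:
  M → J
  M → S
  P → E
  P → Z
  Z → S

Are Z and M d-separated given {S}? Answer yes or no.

Bayes-Ball from Z | {S} reaches {E,J,M,P}.
M ∈ reach(Z|{S}) ⇒ Z ⊥̸ M | {S}.

No — Z and M are d-connected given {S}.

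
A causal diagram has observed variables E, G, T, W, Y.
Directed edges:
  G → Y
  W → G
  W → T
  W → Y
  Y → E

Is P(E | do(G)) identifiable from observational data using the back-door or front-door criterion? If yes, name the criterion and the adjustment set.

P(E|do(G)): backdoor, adjust for {W}.

desc(G)\{G}={E,Y}; candidates ⊆ {T,W}.
size 0: {}; under {} G still reaches {E,T,W,Y} ∋ E.
{W}: G⊥E given {W} in G with G→· removed — back-door holds.
P(E|do(G)) = Σ_{W} P(E|G,W)·P(W).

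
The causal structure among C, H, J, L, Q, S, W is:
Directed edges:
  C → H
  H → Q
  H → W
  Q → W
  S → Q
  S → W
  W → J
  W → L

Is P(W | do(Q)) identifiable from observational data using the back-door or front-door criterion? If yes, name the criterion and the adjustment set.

desc(Q)\{Q}={J,L,W}; candidates ⊆ {C,H,S}.
size 0: {}; under {} Q still reaches {C,H,J,L,S,W} ∋ W.
size 1: {C}, {H}, {S}; under {C} Q still reaches {H,J,L,S,W} ∋ W.
{H,S}: Q⊥W given {H,S} in G with Q→· removed — back-door holds.
P(W|do(Q)) = Σ_{H,S} P(W|Q,H,S)·P(H,S).

P(W|do(Q)): backdoor, adjust for {H, S}.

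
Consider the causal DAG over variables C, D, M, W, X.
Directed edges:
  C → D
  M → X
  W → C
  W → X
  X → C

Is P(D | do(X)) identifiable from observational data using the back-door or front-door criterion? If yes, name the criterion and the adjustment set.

P(D|do(X)): backdoor, adjust for {W}.

desc(X)\{X}={C,D}; candidates ⊆ {M,W}.
size 0: {}; under {} X still reaches {C,D,M,W} ∋ D.
{W}: X⊥D given {W} in G with X→· removed — back-door holds.
P(D|do(X)) = Σ_{W} P(D|X,W)·P(W).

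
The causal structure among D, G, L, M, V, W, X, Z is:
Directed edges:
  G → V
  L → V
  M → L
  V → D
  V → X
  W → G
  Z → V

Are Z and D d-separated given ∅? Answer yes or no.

No — Z and D are d-connected given ∅.

Bayes-Ball from Z | ∅ reaches {D,V,X}.
D ∈ reach(Z|∅) ⇒ Z ⊥̸ D | ∅.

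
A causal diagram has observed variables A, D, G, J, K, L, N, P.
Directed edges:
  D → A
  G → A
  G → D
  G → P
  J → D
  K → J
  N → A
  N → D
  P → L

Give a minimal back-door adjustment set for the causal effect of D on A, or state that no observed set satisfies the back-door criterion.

D→A: minimal back-door set {G, N}.

desc(D)\{D}={A}; candidates ⊆ {G,J,K,L,N,P}.
size 0: {}; under {} D still reaches {A,G,J,K,L,N,P} ∋ A.
size 1: {G}, {J}, {K} …(+3); under {G} D still reaches {A,J,K,N} ∋ A.
{G,N}: D⊥A given {G,N} in G with D→· removed — back-door holds.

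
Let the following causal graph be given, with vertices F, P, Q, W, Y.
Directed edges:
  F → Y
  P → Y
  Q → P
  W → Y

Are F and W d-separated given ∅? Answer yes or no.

Yes — F ⊥ W | ∅.

Bayes-Ball from F | ∅ reaches {Y}.
W ∉ reach(F|∅) ⇒ F ⊥ W | ∅.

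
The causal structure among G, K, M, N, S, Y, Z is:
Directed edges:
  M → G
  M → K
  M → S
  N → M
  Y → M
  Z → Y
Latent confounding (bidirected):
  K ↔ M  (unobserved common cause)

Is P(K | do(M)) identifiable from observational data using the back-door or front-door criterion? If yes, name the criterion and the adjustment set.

P(K|do(M)): not identifiable (no BD/FD set).

desc(M)\{M}={G,K,S}; candidates ⊆ {N,Y,Z}.
M↔K: latent back-door arc(s) into M.
size 0: {}; under {} M still reaches {K,N,Y,Z} ∋ K.
size 1: {N}, {Y}, {Z}; under {N} M still reaches {K,Y,Z} ∋ K.
size 2: {N,Y}, {N,Z}, {Y,Z}; under {N,Y} M still reaches {K} ∋ K.
M↔K cannot be blocked by any observed set — no back-door set.
No mediator lies on a directed M→…→K path.
Neither criterion identifies P(K|do(M)) in this graph.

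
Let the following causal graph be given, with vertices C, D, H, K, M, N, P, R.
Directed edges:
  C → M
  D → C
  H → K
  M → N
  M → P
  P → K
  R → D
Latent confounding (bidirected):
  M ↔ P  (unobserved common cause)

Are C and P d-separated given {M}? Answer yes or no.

No — C and P are d-connected given {M}.

Bayes-Ball from C | {M} reaches {D,K,P,R}.
P ∈ reach(C|{M}) ⇒ C ⊥̸ P | {M}.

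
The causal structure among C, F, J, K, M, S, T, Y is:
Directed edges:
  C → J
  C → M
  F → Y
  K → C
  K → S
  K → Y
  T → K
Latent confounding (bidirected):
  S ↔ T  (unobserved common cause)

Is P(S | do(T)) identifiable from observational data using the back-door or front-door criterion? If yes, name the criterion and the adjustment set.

P(S|do(T)): frontdoor, adjust for {K}.

desc(T)\{T}={C,J,K,M,S,Y}; candidates ⊆ {F}.
T↔S: latent back-door arc(s) into T.
size 0: {}; under {} T still reaches {S} ∋ S.
size 1: {F}; under {F} T still reaches {S} ∋ S.
T↔S cannot be blocked by any observed set — no back-door set.
{K}: (i) intercepts every directed T→S path; (ii) no back-door T→{K}; (iii) {T} blocks every back-door {K}→S. Front-door holds.
P(S|do(T)) = Σ_{K} P(K|T) Σ_{T'} P(S|K,T')P(T').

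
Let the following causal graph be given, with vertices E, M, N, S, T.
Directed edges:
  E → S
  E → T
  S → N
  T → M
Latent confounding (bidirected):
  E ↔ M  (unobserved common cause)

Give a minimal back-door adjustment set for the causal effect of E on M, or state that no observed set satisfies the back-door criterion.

desc(E)\{E}={M,N,S,T}; candidates ⊆ {—}.
E↔M: latent back-door arc(s) into E.
size 0: {}; under {} E still reaches {M} ∋ M.
E↔M cannot be blocked by any observed set — no back-door set.

E→M: no observed back-door set.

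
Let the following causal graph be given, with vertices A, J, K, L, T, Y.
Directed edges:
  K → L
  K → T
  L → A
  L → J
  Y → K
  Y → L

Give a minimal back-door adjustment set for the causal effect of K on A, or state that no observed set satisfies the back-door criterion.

desc(K)\{K}={A,J,L,T}; candidates ⊆ {Y}.
size 0: {}; under {} K still reaches {A,J,L,Y} ∋ A.
{Y}: K⊥A given {Y} in G with K→· removed — back-door holds.

K→A: minimal back-door set {Y}.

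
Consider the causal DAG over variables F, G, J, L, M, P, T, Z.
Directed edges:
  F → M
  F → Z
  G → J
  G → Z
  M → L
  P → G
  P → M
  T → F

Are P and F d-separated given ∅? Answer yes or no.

Bayes-Ball from P | ∅ reaches {G,J,L,M,Z}.
F ∉ reach(P|∅) ⇒ P ⊥ F | ∅.

Yes — P ⊥ F | ∅.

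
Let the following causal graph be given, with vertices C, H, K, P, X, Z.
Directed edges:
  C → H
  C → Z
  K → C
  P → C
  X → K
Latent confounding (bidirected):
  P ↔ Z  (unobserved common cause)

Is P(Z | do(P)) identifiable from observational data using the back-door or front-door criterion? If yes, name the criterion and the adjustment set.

P(Z|do(P)): frontdoor, adjust for {C}.

desc(P)\{P}={C,H,Z}; candidates ⊆ {K,X}.
P↔Z: latent back-door arc(s) into P.
size 0: {}; under {} P still reaches {Z} ∋ Z.
size 1: {K}, {X}; under {K} P still reaches {Z} ∋ Z.
size 2: {K,X}; under {K,X} P still reaches {Z} ∋ Z.
P↔Z cannot be blocked by any observed set — no back-door set.
{C}: (i) intercepts every directed P→Z path; (ii) no back-door P→{C}; (iii) {P} blocks every back-door {C}→Z. Front-door holds.
P(Z|do(P)) = Σ_{C} P(C|P) Σ_{P'} P(Z|C,P')P(P').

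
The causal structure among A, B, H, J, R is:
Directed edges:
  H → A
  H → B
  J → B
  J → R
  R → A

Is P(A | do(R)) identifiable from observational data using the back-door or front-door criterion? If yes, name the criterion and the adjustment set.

P(A|do(R)): backdoor, adjust for ∅.

desc(R)\{R}={A}; candidates ⊆ {B,H,J}.
∅: R⊥A given ∅ in G with R→· removed — back-door holds.
P(A|do(R)) = P(A|R) — no adjustment needed.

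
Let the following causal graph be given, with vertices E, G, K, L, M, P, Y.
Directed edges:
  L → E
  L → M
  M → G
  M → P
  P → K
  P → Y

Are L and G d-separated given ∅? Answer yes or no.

Bayes-Ball from L | ∅ reaches {E,G,K,M,P,Y}.
G ∈ reach(L|∅) ⇒ L ⊥̸ G | ∅.

No — L and G are d-connected given ∅.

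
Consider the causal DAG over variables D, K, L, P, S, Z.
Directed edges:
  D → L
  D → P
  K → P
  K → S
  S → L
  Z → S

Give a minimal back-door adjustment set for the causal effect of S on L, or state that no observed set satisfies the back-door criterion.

S→L: minimal back-door set ∅.

desc(S)\{S}={L}; candidates ⊆ {D,K,P,Z}.
∅: S⊥L given ∅ in G with S→· removed — back-door holds.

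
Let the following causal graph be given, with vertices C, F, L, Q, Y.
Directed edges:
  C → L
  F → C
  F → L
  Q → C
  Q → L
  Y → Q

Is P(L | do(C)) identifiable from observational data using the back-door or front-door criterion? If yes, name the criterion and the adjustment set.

P(L|do(C)): backdoor, adjust for {F, Q}.

desc(C)\{C}={L}; candidates ⊆ {F,Q,Y}.
size 0: {}; under {} C still reaches {F,L,Q,Y} ∋ L.
size 1: {F}, {Q}, {Y}; under {F} C still reaches {L,Q,Y} ∋ L.
{F,Q}: C⊥L given {F,Q} in G with C→· removed — back-door holds.
P(L|do(C)) = Σ_{F,Q} P(L|C,F,Q)·P(F,Q).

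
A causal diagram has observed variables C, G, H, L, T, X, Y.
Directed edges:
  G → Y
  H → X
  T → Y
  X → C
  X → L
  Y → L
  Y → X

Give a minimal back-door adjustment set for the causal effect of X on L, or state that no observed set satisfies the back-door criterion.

desc(X)\{X}={C,L}; candidates ⊆ {G,H,T,Y}.
size 0: {}; under {} X still reaches {G,H,L,T,Y} ∋ L.
{Y}: X⊥L given {Y} in G with X→· removed — back-door holds.

X→L: minimal back-door set {Y}.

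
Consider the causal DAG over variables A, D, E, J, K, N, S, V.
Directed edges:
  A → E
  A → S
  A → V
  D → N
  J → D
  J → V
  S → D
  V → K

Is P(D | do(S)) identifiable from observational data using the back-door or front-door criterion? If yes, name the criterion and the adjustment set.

P(D|do(S)): backdoor, adjust for ∅.

desc(S)\{S}={D,N}; candidates ⊆ {A,E,J,K,V}.
∅: S⊥D given ∅ in G with S→· removed — back-door holds.
P(D|do(S)) = P(D|S) — no adjustment needed.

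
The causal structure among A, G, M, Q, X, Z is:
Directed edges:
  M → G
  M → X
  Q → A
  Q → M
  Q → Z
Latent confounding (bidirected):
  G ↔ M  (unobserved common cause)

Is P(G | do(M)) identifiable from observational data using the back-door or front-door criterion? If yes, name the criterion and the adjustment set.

desc(M)\{M}={G,X}; candidates ⊆ {A,Q,Z}.
M↔G: latent back-door arc(s) into M.
size 0: {}; under {} M still reaches {A,G,Q,Z} ∋ G.
size 1: {A}, {Q}, {Z}; under {A} M still reaches {G,Q,Z} ∋ G.
size 2: {A,Q}, {A,Z}, {Q,Z}; under {A,Q} M still reaches {G} ∋ G.
M↔G cannot be blocked by any observed set — no back-door set.
No mediator lies on a directed M→…→G path.
Neither criterion identifies P(G|do(M)) in this graph.

P(G|do(M)): not identifiable (no BD/FD set).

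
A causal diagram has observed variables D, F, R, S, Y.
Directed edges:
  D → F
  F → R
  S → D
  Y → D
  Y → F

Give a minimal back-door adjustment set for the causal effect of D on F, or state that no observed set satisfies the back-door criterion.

D→F: minimal back-door set {Y}.

desc(D)\{D}={F,R}; candidates ⊆ {S,Y}.
size 0: {}; under {} D still reaches {F,R,S,Y} ∋ F.
{Y}: D⊥F given {Y} in G with D→· removed — back-door holds.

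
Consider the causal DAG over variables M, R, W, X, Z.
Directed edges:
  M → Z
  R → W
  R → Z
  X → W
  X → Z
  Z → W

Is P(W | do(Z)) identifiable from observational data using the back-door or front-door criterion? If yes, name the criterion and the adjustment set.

P(W|do(Z)): backdoor, adjust for {R, X}.

desc(Z)\{Z}={W}; candidates ⊆ {M,R,X}.
size 0: {}; under {} Z still reaches {M,R,W,X} ∋ W.
size 1: {M}, {R}, {X}; under {M} Z still reaches {R,W,X} ∋ W.
{R,X}: Z⊥W given {R,X} in G with Z→· removed — back-door holds.
P(W|do(Z)) = Σ_{R,X} P(W|Z,R,X)·P(R,X).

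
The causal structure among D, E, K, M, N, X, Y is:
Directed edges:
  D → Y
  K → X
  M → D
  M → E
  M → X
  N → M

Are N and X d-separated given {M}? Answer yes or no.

Yes — N ⊥ X | {M}.

Bayes-Ball from N | {M} reaches ∅.
X ∉ reach(N|{M}) ⇒ N ⊥ X | {M}.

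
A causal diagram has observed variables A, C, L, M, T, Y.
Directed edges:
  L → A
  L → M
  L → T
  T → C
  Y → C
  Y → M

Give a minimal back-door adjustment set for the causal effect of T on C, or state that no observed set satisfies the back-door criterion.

desc(T)\{T}={C}; candidates ⊆ {A,L,M,Y}.
∅: T⊥C given ∅ in G with T→· removed — back-door holds.

T→C: minimal back-door set ∅.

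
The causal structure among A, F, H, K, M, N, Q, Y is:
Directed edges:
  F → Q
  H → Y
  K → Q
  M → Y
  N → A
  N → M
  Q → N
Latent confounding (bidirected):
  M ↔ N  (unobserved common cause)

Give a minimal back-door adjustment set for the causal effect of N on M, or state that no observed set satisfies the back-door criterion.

desc(N)\{N}={A,M,Y}; candidates ⊆ {F,H,K,Q}.
N↔M: latent back-door arc(s) into N.
size 0: {}; under {} N still reaches {F,K,M,Q,Y} ∋ M.
size 1: {F}, {H}, {K} …(+1); under {F} N still reaches {K,M,Q,Y} ∋ M.
size 2: {F,H}, {F,K}, {F,Q} …(+3); under {F,H} N still reaches {K,M,Q,Y} ∋ M.
N↔M cannot be blocked by any observed set — no back-door set.

N→M: no observed back-door set.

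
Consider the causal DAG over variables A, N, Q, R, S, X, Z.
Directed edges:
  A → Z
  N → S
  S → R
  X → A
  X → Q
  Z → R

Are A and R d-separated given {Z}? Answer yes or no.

Yes — A ⊥ R | {Z}.

Bayes-Ball from A | {Z} reaches {Q,X}.
R ∉ reach(A|{Z}) ⇒ A ⊥ R | {Z}.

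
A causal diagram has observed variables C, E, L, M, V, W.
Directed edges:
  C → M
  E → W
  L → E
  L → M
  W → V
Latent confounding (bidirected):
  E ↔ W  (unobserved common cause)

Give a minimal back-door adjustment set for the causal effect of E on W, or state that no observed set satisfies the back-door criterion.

desc(E)\{E}={V,W}; candidates ⊆ {C,L,M}.
E↔W: latent back-door arc(s) into E.
size 0: {}; under {} E still reaches {L,M,V,W} ∋ W.
size 1: {C}, {L}, {M}; under {C} E still reaches {L,M,V,W} ∋ W.
size 2: {C,L}, {C,M}, {L,M}; under {C,L} E still reaches {V,W} ∋ W.
E↔W cannot be blocked by any observed set — no back-door set.

E→W: no observed back-door set.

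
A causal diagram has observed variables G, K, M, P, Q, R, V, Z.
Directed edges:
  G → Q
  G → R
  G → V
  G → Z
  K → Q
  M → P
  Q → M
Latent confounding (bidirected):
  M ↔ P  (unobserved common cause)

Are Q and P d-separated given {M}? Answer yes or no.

No — Q and P are d-connected given {M}.

Bayes-Ball from Q | {M} reaches {G,K,P,R,V,Z}.
P ∈ reach(Q|{M}) ⇒ Q ⊥̸ P | {M}.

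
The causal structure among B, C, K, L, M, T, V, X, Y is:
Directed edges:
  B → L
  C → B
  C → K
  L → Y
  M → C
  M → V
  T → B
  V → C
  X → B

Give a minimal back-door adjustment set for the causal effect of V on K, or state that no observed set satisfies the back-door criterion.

V→K: minimal back-door set {M}.

desc(V)\{V}={B,C,K,L,Y}; candidates ⊆ {M,T,X}.
size 0: {}; under {} V still reaches {B,C,K,L,M,Y} ∋ K.
{M}: V⊥K given {M} in G with V→· removed — back-door holds.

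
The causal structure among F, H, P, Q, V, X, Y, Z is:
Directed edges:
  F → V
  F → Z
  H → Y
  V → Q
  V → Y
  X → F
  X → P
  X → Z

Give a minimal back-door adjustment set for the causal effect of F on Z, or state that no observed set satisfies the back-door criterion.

F→Z: minimal back-door set {X}.

desc(F)\{F}={Q,V,Y,Z}; candidates ⊆ {H,P,X}.
size 0: {}; under {} F still reaches {P,X,Z} ∋ Z.
{X}: F⊥Z given {X} in G with F→· removed — back-door holds.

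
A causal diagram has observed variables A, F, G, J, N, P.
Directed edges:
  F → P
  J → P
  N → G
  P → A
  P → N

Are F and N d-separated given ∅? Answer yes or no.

No — F and N are d-connected given ∅.

Bayes-Ball from F | ∅ reaches {A,G,N,P}.
N ∈ reach(F|∅) ⇒ F ⊥̸ N | ∅.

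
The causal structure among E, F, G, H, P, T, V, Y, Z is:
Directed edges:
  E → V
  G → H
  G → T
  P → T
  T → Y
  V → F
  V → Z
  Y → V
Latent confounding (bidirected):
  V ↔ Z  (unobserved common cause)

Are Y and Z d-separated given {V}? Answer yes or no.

No — Y and Z are d-connected given {V}.

Bayes-Ball from Y | {V} reaches {E,G,H,P,T,Z}.
Z ∈ reach(Y|{V}) ⇒ Y ⊥̸ Z | {V}.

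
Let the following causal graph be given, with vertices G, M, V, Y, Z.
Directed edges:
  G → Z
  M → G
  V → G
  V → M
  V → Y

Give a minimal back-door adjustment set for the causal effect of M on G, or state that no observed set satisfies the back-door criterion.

M→G: minimal back-door set {V}.

desc(M)\{M}={G,Z}; candidates ⊆ {V,Y}.
size 0: {}; under {} M still reaches {G,V,Y,Z} ∋ G.
{V}: M⊥G given {V} in G with M→· removed — back-door holds.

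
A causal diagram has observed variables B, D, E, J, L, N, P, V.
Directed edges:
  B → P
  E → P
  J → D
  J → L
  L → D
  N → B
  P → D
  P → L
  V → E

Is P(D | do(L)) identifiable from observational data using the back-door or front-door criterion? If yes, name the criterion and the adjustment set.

P(D|do(L)): backdoor, adjust for {J, P}.

desc(L)\{L}={D}; candidates ⊆ {B,E,J,N,P,V}.
size 0: {}; under {} L still reaches {B,D,E,J,N,P,V} ∋ D.
size 1: {B}, {E}, {J} …(+3); under {B} L still reaches {D,E,J,P,V} ∋ D.
{J,P}: L⊥D given {J,P} in G with L→· removed — back-door holds.
P(D|do(L)) = Σ_{J,P} P(D|L,J,P)·P(J,P).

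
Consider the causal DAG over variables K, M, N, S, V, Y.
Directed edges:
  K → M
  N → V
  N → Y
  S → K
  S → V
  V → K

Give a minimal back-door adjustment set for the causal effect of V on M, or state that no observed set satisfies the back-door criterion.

desc(V)\{V}={K,M}; candidates ⊆ {N,S,Y}.
size 0: {}; under {} V still reaches {K,M,N,S,Y} ∋ M.
{S}: V⊥M given {S} in G with V→· removed — back-door holds.

V→M: minimal back-door set {S}.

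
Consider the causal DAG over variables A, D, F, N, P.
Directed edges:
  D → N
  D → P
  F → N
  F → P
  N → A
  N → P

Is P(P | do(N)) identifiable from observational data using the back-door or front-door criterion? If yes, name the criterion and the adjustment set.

P(P|do(N)): backdoor, adjust for {D, F}.

desc(N)\{N}={A,P}; candidates ⊆ {D,F}.
size 0: {}; under {} N still reaches {D,F,P} ∋ P.
size 1: {D}, {F}; under {D} N still reaches {F,P} ∋ P.
{D,F}: N⊥P given {D,F} in G with N→· removed — back-door holds.
P(P|do(N)) = Σ_{D,F} P(P|N,D,F)·P(D,F).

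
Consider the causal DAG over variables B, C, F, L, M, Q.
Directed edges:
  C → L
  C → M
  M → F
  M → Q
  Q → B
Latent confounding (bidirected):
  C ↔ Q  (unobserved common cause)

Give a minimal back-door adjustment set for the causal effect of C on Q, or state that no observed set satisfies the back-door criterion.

desc(C)\{C}={B,F,L,M,Q}; candidates ⊆ {—}.
C↔Q: latent back-door arc(s) into C.
size 0: {}; under {} C still reaches {B,Q} ∋ Q.
C↔Q cannot be blocked by any observed set — no back-door set.

C→Q: no observed back-door set.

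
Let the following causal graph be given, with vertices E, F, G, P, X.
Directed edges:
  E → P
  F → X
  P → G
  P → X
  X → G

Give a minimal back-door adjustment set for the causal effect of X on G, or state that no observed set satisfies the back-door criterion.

desc(X)\{X}={G}; candidates ⊆ {E,F,P}.
size 0: {}; under {} X still reaches {E,F,G,P} ∋ G.
{P}: X⊥G given {P} in G with X→· removed — back-door holds.

X→G: minimal back-door set {P}.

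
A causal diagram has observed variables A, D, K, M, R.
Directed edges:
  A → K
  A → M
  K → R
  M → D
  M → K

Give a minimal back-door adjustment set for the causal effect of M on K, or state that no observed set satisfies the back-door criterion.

desc(M)\{M}={D,K,R}; candidates ⊆ {A}.
size 0: {}; under {} M still reaches {A,K,R} ∋ K.
{A}: M⊥K given {A} in G with M→· removed — back-door holds.

M→K: minimal back-door set {A}.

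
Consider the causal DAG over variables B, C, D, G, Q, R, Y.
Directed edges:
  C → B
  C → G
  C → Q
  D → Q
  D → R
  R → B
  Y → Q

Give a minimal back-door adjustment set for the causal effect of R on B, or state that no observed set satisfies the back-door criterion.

desc(R)\{R}={B}; candidates ⊆ {C,D,G,Q,Y}.
∅: R⊥B given ∅ in G with R→· removed — back-door holds.

R→B: minimal back-door set ∅.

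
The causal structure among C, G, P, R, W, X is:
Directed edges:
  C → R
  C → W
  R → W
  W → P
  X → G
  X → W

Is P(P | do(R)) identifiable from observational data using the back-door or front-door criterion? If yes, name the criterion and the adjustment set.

desc(R)\{R}={P,W}; candidates ⊆ {C,G,X}.
size 0: {}; under {} R still reaches {C,P,W} ∋ P.
{C}: R⊥P given {C} in G with R→· removed — back-door holds.
P(P|do(R)) = Σ_{C} P(P|R,C)·P(C).

P(P|do(R)): backdoor, adjust for {C}.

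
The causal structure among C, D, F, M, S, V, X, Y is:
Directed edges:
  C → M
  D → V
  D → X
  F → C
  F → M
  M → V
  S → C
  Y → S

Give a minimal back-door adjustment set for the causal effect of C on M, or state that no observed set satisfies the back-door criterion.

C→M: minimal back-door set {F}.

desc(C)\{C}={M,V}; candidates ⊆ {D,F,S,X,Y}.
size 0: {}; under {} C still reaches {F,M,S,V,Y} ∋ M.
{F}: C⊥M given {F} in G with C→· removed — back-door holds.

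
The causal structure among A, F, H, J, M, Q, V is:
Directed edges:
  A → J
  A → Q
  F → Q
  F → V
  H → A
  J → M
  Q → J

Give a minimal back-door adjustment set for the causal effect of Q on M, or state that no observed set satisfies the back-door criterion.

desc(Q)\{Q}={J,M}; candidates ⊆ {A,F,H,V}.
size 0: {}; under {} Q still reaches {A,F,H,J,M,V} ∋ M.
{A}: Q⊥M given {A} in G with Q→· removed — back-door holds.

Q→M: minimal back-door set {A}.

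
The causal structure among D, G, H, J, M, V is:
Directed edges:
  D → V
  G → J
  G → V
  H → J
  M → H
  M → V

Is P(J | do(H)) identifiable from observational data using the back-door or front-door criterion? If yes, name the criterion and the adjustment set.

desc(H)\{H}={J}; candidates ⊆ {D,G,M,V}.
∅: H⊥J given ∅ in G with H→· removed — back-door holds.
P(J|do(H)) = P(J|H) — no adjustment needed.

P(J|do(H)): backdoor, adjust for ∅.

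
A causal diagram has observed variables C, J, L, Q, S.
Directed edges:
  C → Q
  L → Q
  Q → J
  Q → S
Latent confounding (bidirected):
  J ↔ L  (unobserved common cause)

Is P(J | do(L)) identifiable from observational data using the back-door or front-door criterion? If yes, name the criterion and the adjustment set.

desc(L)\{L}={J,Q,S}; candidates ⊆ {C}.
L↔J: latent back-door arc(s) into L.
size 0: {}; under {} L still reaches {J} ∋ J.
size 1: {C}; under {C} L still reaches {J} ∋ J.
L↔J cannot be blocked by any observed set — no back-door set.
{Q}: (i) intercepts every directed L→J path; (ii) no back-door L→{Q}; (iii) {L} blocks every back-door {Q}→J. Front-door holds.
P(J|do(L)) = Σ_{Q} P(Q|L) Σ_{L'} P(J|Q,L')P(L').

P(J|do(L)): frontdoor, adjust for {Q}.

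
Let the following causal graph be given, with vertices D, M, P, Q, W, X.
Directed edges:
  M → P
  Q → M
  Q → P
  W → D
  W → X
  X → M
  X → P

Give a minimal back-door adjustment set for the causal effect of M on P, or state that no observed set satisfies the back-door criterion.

desc(M)\{M}={P}; candidates ⊆ {D,Q,W,X}.
size 0: {}; under {} M still reaches {D,P,Q,W,X} ∋ P.
size 1: {D}, {Q}, {W} …(+1); under {D} M still reaches {P,Q,W,X} ∋ P.
{Q,X}: M⊥P given {Q,X} in G with M→· removed — back-door holds.

M→P: minimal back-door set {Q, X}.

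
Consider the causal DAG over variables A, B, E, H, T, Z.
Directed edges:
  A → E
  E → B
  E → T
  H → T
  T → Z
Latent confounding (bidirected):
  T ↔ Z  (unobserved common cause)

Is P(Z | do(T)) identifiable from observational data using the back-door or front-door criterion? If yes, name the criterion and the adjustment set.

desc(T)\{T}={Z}; candidates ⊆ {A,B,E,H}.
T↔Z: latent back-door arc(s) into T.
size 0: {}; under {} T still reaches {A,B,E,H,Z} ∋ Z.
size 1: {A}, {B}, {E} …(+1); under {A} T still reaches {B,E,H,Z} ∋ Z.
size 2: {A,B}, {A,E}, {A,H} …(+3); under {A,B} T still reaches {E,H,Z} ∋ Z.
T↔Z cannot be blocked by any observed set — no back-door set.
No mediator lies on a directed T→…→Z path.
Neither criterion identifies P(Z|do(T)) in this graph.

P(Z|do(T)): not identifiable (no BD/FD set).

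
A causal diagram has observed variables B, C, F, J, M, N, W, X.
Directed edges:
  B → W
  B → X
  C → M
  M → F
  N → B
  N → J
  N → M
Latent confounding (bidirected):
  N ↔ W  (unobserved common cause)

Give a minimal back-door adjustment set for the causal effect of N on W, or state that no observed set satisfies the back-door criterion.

N→W: no observed back-door set.

desc(N)\{N}={B,F,J,M,W,X}; candidates ⊆ {C}.
N↔W: latent back-door arc(s) into N.
size 0: {}; under {} N still reaches {W} ∋ W.
size 1: {C}; under {C} N still reaches {W} ∋ W.
N↔W cannot be blocked by any observed set — no back-door set.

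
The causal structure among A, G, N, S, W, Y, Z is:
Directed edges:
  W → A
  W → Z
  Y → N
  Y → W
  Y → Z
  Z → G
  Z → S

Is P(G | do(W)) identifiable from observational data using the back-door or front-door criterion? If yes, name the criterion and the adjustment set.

P(G|do(W)): backdoor, adjust for {Y}.

desc(W)\{W}={A,G,S,Z}; candidates ⊆ {N,Y}.
size 0: {}; under {} W still reaches {G,N,S,Y,Z} ∋ G.
{Y}: W⊥G given {Y} in G with W→· removed — back-door holds.
P(G|do(W)) = Σ_{Y} P(G|W,Y)·P(Y).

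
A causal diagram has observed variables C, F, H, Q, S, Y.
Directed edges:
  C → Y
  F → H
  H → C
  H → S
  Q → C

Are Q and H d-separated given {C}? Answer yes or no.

No — Q and H are d-connected given {C}.

Bayes-Ball from Q | {C} reaches {F,H,S}.
H ∈ reach(Q|{C}) ⇒ Q ⊥̸ H | {C}.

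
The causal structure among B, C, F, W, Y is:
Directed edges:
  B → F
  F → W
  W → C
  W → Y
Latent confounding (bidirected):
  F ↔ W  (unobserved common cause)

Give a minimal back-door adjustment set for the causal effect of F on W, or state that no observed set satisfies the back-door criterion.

desc(F)\{F}={C,W,Y}; candidates ⊆ {B}.
F↔W: latent back-door arc(s) into F.
size 0: {}; under {} F still reaches {B,C,W,Y} ∋ W.
size 1: {B}; under {B} F still reaches {C,W,Y} ∋ W.
F↔W cannot be blocked by any observed set — no back-door set.

F→W: no observed back-door set.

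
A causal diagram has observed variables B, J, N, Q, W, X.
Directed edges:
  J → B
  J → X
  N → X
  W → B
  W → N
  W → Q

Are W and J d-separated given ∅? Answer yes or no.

Bayes-Ball from W | ∅ reaches {B,N,Q,X}.
J ∉ reach(W|∅) ⇒ W ⊥ J | ∅.

Yes — W ⊥ J | ∅.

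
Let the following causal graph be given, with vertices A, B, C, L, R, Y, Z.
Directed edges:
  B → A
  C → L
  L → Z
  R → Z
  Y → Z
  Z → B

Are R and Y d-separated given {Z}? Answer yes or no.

No — R and Y are d-connected given {Z}.

Bayes-Ball from R | {Z} reaches {C,L,Y}.
Y ∈ reach(R|{Z}) ⇒ R ⊥̸ Y | {Z}.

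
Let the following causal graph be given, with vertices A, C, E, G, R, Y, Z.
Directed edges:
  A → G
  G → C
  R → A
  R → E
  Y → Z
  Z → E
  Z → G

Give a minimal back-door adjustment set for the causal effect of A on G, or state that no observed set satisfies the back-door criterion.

A→G: minimal back-door set ∅.

desc(A)\{A}={C,G}; candidates ⊆ {E,R,Y,Z}.
∅: A⊥G given ∅ in G with A→· removed — back-door holds.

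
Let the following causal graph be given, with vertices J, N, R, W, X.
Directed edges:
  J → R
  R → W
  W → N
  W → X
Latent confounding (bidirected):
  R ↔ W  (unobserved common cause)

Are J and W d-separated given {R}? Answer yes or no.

Bayes-Ball from J | {R} reaches {N,W,X}.
W ∈ reach(J|{R}) ⇒ J ⊥̸ W | {R}.

No — J and W are d-connected given {R}.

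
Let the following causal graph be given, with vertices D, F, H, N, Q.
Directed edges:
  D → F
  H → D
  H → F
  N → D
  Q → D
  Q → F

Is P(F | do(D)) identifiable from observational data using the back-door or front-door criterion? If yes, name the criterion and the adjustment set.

P(F|do(D)): backdoor, adjust for {H, Q}.

desc(D)\{D}={F}; candidates ⊆ {H,N,Q}.
size 0: {}; under {} D still reaches {F,H,N,Q} ∋ F.
size 1: {H}, {N}, {Q}; under {H} D still reaches {F,N,Q} ∋ F.
{H,Q}: D⊥F given {H,Q} in G with D→· removed — back-door holds.
P(F|do(D)) = Σ_{H,Q} P(F|D,H,Q)·P(H,Q).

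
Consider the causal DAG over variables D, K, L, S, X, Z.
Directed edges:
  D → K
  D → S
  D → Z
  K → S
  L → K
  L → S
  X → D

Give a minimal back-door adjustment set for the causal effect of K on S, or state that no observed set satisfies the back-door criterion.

desc(K)\{K}={S}; candidates ⊆ {D,L,X,Z}.
size 0: {}; under {} K still reaches {D,L,S,X,Z} ∋ S.
size 1: {D}, {L}, {X} …(+1); under {D} K still reaches {L,S} ∋ S.
{D,L}: K⊥S given {D,L} in G with K→· removed — back-door holds.

K→S: minimal back-door set {D, L}.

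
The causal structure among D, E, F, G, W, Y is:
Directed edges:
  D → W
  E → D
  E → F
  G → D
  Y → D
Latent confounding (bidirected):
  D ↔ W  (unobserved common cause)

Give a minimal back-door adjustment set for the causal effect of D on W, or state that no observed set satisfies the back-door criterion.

desc(D)\{D}={W}; candidates ⊆ {E,F,G,Y}.
D↔W: latent back-door arc(s) into D.
size 0: {}; under {} D still reaches {E,F,G,W,Y} ∋ W.
size 1: {E}, {F}, {G} …(+1); under {E} D still reaches {G,W,Y} ∋ W.
size 2: {E,F}, {E,G}, {E,Y} …(+3); under {E,F} D still reaches {G,W,Y} ∋ W.
D↔W cannot be blocked by any observed set — no back-door set.

D→W: no observed back-door set.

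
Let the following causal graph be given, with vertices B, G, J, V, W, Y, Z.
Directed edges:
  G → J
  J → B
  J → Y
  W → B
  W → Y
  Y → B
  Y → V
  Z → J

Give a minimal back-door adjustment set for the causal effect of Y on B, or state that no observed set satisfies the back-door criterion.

Y→B: minimal back-door set {J, W}.

desc(Y)\{Y}={B,V}; candidates ⊆ {G,J,W,Z}.
size 0: {}; under {} Y still reaches {B,G,J,W,Z} ∋ B.
size 1: {G}, {J}, {W} …(+1); under {G} Y still reaches {B,J,W,Z} ∋ B.
{J,W}: Y⊥B given {J,W} in G with Y→· removed — back-door holds.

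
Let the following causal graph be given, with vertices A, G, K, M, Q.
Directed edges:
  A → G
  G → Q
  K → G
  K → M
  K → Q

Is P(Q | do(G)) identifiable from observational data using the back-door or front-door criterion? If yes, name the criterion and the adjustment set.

desc(G)\{G}={Q}; candidates ⊆ {A,K,M}.
size 0: {}; under {} G still reaches {A,K,M,Q} ∋ Q.
{K}: G⊥Q given {K} in G with G→· removed — back-door holds.
P(Q|do(G)) = Σ_{K} P(Q|G,K)·P(K).

P(Q|do(G)): backdoor, adjust for {K}.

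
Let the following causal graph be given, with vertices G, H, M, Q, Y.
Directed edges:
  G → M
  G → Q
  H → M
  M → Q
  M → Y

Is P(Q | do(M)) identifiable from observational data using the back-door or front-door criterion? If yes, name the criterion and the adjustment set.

P(Q|do(M)): backdoor, adjust for {G}.

desc(M)\{M}={Q,Y}; candidates ⊆ {G,H}.
size 0: {}; under {} M still reaches {G,H,Q} ∋ Q.
{G}: M⊥Q given {G} in G with M→· removed — back-door holds.
P(Q|do(M)) = Σ_{G} P(Q|M,G)·P(G).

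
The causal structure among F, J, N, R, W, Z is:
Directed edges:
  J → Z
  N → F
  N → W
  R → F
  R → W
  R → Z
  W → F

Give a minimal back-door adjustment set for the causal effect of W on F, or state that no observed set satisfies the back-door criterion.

W→F: minimal back-door set {N, R}.

desc(W)\{W}={F}; candidates ⊆ {J,N,R,Z}.
size 0: {}; under {} W still reaches {F,N,R,Z} ∋ F.
size 1: {J}, {N}, {R} …(+1); under {J} W still reaches {F,N,R,Z} ∋ F.
{N,R}: W⊥F given {N,R} in G with W→· removed — back-door holds.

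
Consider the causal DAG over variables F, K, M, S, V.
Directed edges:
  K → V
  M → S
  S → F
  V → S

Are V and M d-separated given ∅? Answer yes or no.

Yes — V ⊥ M | ∅.

Bayes-Ball from V | ∅ reaches {F,K,S}.
M ∉ reach(V|∅) ⇒ V ⊥ M | ∅.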